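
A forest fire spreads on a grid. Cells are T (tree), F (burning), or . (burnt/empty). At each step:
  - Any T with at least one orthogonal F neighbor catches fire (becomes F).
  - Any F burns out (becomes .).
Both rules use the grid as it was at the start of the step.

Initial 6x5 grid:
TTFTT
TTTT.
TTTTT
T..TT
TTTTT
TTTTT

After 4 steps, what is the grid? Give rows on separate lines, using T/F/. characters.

Step 1: 3 trees catch fire, 1 burn out
  TF.FT
  TTFT.
  TTTTT
  T..TT
  TTTTT
  TTTTT
Step 2: 5 trees catch fire, 3 burn out
  F...F
  TF.F.
  TTFTT
  T..TT
  TTTTT
  TTTTT
Step 3: 3 trees catch fire, 5 burn out
  .....
  F....
  TF.FT
  T..TT
  TTTTT
  TTTTT
Step 4: 3 trees catch fire, 3 burn out
  .....
  .....
  F...F
  T..FT
  TTTTT
  TTTTT

.....
.....
F...F
T..FT
TTTTT
TTTTT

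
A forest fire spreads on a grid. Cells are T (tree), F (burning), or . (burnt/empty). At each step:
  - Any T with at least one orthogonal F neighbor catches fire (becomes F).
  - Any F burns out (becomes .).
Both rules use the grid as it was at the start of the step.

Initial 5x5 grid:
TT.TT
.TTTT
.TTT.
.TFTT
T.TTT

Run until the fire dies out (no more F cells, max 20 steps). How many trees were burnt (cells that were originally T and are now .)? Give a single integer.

Answer: 17

Derivation:
Step 1: +4 fires, +1 burnt (F count now 4)
Step 2: +5 fires, +4 burnt (F count now 5)
Step 3: +3 fires, +5 burnt (F count now 3)
Step 4: +3 fires, +3 burnt (F count now 3)
Step 5: +2 fires, +3 burnt (F count now 2)
Step 6: +0 fires, +2 burnt (F count now 0)
Fire out after step 6
Initially T: 18, now '.': 24
Total burnt (originally-T cells now '.'): 17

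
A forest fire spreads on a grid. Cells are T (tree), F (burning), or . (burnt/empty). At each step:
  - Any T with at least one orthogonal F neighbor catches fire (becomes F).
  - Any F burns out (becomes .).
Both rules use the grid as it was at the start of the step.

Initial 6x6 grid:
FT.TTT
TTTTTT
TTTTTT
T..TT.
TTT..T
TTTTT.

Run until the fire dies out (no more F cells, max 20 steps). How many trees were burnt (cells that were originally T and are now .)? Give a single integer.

Answer: 27

Derivation:
Step 1: +2 fires, +1 burnt (F count now 2)
Step 2: +2 fires, +2 burnt (F count now 2)
Step 3: +3 fires, +2 burnt (F count now 3)
Step 4: +3 fires, +3 burnt (F count now 3)
Step 5: +5 fires, +3 burnt (F count now 5)
Step 6: +6 fires, +5 burnt (F count now 6)
Step 7: +4 fires, +6 burnt (F count now 4)
Step 8: +1 fires, +4 burnt (F count now 1)
Step 9: +1 fires, +1 burnt (F count now 1)
Step 10: +0 fires, +1 burnt (F count now 0)
Fire out after step 10
Initially T: 28, now '.': 35
Total burnt (originally-T cells now '.'): 27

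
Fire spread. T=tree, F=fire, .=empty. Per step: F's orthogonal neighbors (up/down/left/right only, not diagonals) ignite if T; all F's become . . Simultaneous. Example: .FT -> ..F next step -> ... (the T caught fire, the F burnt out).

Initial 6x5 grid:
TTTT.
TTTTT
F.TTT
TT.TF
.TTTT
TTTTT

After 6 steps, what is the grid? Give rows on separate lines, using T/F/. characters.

Step 1: 5 trees catch fire, 2 burn out
  TTTT.
  FTTTT
  ..TTF
  FT.F.
  .TTTF
  TTTTT
Step 2: 7 trees catch fire, 5 burn out
  FTTT.
  .FTTF
  ..TF.
  .F...
  .TTF.
  TTTTF
Step 3: 7 trees catch fire, 7 burn out
  .FTT.
  ..FF.
  ..F..
  .....
  .FF..
  TTTF.
Step 4: 4 trees catch fire, 7 burn out
  ..FF.
  .....
  .....
  .....
  .....
  TFF..
Step 5: 1 trees catch fire, 4 burn out
  .....
  .....
  .....
  .....
  .....
  F....
Step 6: 0 trees catch fire, 1 burn out
  .....
  .....
  .....
  .....
  .....
  .....

.....
.....
.....
.....
.....
.....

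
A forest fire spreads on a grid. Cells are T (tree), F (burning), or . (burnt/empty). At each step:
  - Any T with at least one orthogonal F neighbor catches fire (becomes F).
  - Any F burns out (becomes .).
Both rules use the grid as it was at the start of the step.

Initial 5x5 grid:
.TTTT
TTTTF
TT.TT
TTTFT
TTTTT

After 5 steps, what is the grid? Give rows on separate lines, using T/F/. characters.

Step 1: 7 trees catch fire, 2 burn out
  .TTTF
  TTTF.
  TT.FF
  TTF.F
  TTTFT
Step 2: 5 trees catch fire, 7 burn out
  .TTF.
  TTF..
  TT...
  TF...
  TTF.F
Step 3: 5 trees catch fire, 5 burn out
  .TF..
  TF...
  TF...
  F....
  TF...
Step 4: 4 trees catch fire, 5 burn out
  .F...
  F....
  F....
  .....
  F....
Step 5: 0 trees catch fire, 4 burn out
  .....
  .....
  .....
  .....
  .....

.....
.....
.....
.....
.....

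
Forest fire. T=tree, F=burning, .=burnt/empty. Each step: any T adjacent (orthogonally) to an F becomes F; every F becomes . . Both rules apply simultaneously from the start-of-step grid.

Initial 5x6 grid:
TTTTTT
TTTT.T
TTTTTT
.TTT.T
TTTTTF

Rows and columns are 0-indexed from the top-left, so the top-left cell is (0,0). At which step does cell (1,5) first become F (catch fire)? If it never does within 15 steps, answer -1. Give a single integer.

Step 1: cell (1,5)='T' (+2 fires, +1 burnt)
Step 2: cell (1,5)='T' (+2 fires, +2 burnt)
Step 3: cell (1,5)='F' (+4 fires, +2 burnt)
  -> target ignites at step 3
Step 4: cell (1,5)='.' (+4 fires, +4 burnt)
Step 5: cell (1,5)='.' (+5 fires, +4 burnt)
Step 6: cell (1,5)='.' (+3 fires, +5 burnt)
Step 7: cell (1,5)='.' (+3 fires, +3 burnt)
Step 8: cell (1,5)='.' (+2 fires, +3 burnt)
Step 9: cell (1,5)='.' (+1 fires, +2 burnt)
Step 10: cell (1,5)='.' (+0 fires, +1 burnt)
  fire out at step 10

3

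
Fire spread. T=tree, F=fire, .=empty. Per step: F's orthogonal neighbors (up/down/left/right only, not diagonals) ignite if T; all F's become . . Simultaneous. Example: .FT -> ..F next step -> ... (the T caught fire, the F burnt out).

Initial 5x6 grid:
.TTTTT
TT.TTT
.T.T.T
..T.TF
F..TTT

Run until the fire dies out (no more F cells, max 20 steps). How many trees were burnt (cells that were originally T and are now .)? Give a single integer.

Answer: 17

Derivation:
Step 1: +3 fires, +2 burnt (F count now 3)
Step 2: +2 fires, +3 burnt (F count now 2)
Step 3: +3 fires, +2 burnt (F count now 3)
Step 4: +2 fires, +3 burnt (F count now 2)
Step 5: +2 fires, +2 burnt (F count now 2)
Step 6: +1 fires, +2 burnt (F count now 1)
Step 7: +1 fires, +1 burnt (F count now 1)
Step 8: +1 fires, +1 burnt (F count now 1)
Step 9: +2 fires, +1 burnt (F count now 2)
Step 10: +0 fires, +2 burnt (F count now 0)
Fire out after step 10
Initially T: 18, now '.': 29
Total burnt (originally-T cells now '.'): 17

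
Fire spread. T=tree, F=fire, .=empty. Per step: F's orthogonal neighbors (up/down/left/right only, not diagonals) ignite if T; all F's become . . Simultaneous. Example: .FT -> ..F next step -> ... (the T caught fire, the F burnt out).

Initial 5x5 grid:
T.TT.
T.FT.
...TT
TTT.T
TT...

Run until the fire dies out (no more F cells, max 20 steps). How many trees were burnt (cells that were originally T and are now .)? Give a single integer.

Step 1: +2 fires, +1 burnt (F count now 2)
Step 2: +2 fires, +2 burnt (F count now 2)
Step 3: +1 fires, +2 burnt (F count now 1)
Step 4: +1 fires, +1 burnt (F count now 1)
Step 5: +0 fires, +1 burnt (F count now 0)
Fire out after step 5
Initially T: 13, now '.': 18
Total burnt (originally-T cells now '.'): 6

Answer: 6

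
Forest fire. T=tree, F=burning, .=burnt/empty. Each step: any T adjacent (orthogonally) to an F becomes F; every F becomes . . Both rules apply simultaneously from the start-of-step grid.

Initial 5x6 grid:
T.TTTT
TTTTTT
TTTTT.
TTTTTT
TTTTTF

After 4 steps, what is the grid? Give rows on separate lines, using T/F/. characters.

Step 1: 2 trees catch fire, 1 burn out
  T.TTTT
  TTTTTT
  TTTTT.
  TTTTTF
  TTTTF.
Step 2: 2 trees catch fire, 2 burn out
  T.TTTT
  TTTTTT
  TTTTT.
  TTTTF.
  TTTF..
Step 3: 3 trees catch fire, 2 burn out
  T.TTTT
  TTTTTT
  TTTTF.
  TTTF..
  TTF...
Step 4: 4 trees catch fire, 3 burn out
  T.TTTT
  TTTTFT
  TTTF..
  TTF...
  TF....

T.TTTT
TTTTFT
TTTF..
TTF...
TF....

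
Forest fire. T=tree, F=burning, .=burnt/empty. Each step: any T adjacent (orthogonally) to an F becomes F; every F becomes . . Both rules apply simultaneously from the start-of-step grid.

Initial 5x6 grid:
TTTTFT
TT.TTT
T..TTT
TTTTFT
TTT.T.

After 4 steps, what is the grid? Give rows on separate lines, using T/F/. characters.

Step 1: 7 trees catch fire, 2 burn out
  TTTF.F
  TT.TFT
  T..TFT
  TTTF.F
  TTT.F.
Step 2: 6 trees catch fire, 7 burn out
  TTF...
  TT.F.F
  T..F.F
  TTF...
  TTT...
Step 3: 3 trees catch fire, 6 burn out
  TF....
  TT....
  T.....
  TF....
  TTF...
Step 4: 4 trees catch fire, 3 burn out
  F.....
  TF....
  T.....
  F.....
  TF....

F.....
TF....
T.....
F.....
TF....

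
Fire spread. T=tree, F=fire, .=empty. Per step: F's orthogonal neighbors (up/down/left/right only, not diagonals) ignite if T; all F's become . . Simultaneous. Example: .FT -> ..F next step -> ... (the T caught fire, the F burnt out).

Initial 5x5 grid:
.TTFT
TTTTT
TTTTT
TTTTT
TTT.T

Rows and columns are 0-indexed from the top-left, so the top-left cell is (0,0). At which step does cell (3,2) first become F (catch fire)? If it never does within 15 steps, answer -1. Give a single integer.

Step 1: cell (3,2)='T' (+3 fires, +1 burnt)
Step 2: cell (3,2)='T' (+4 fires, +3 burnt)
Step 3: cell (3,2)='T' (+4 fires, +4 burnt)
Step 4: cell (3,2)='F' (+4 fires, +4 burnt)
  -> target ignites at step 4
Step 5: cell (3,2)='.' (+4 fires, +4 burnt)
Step 6: cell (3,2)='.' (+2 fires, +4 burnt)
Step 7: cell (3,2)='.' (+1 fires, +2 burnt)
Step 8: cell (3,2)='.' (+0 fires, +1 burnt)
  fire out at step 8

4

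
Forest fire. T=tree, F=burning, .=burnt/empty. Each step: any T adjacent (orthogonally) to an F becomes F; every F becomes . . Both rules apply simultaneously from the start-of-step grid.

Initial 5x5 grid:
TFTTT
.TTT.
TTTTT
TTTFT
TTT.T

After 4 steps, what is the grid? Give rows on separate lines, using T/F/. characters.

Step 1: 6 trees catch fire, 2 burn out
  F.FTT
  .FTT.
  TTTFT
  TTF.F
  TTT.T
Step 2: 9 trees catch fire, 6 burn out
  ...FT
  ..FF.
  TFF.F
  TF...
  TTF.F
Step 3: 4 trees catch fire, 9 burn out
  ....F
  .....
  F....
  F....
  TF...
Step 4: 1 trees catch fire, 4 burn out
  .....
  .....
  .....
  .....
  F....

.....
.....
.....
.....
F....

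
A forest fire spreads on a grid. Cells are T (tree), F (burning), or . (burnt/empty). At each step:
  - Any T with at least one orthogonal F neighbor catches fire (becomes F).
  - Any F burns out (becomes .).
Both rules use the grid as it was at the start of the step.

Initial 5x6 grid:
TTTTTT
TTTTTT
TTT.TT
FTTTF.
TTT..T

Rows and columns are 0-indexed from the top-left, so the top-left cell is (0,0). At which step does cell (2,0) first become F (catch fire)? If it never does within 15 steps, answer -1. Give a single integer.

Step 1: cell (2,0)='F' (+5 fires, +2 burnt)
  -> target ignites at step 1
Step 2: cell (2,0)='.' (+6 fires, +5 burnt)
Step 3: cell (2,0)='.' (+7 fires, +6 burnt)
Step 4: cell (2,0)='.' (+4 fires, +7 burnt)
Step 5: cell (2,0)='.' (+1 fires, +4 burnt)
Step 6: cell (2,0)='.' (+0 fires, +1 burnt)
  fire out at step 6

1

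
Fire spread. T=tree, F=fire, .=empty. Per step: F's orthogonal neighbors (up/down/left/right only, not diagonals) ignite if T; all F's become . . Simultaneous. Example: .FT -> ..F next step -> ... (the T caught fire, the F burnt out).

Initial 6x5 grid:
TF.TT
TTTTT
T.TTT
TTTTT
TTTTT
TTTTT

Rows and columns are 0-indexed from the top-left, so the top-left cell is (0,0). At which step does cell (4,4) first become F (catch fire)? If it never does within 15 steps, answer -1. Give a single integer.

Step 1: cell (4,4)='T' (+2 fires, +1 burnt)
Step 2: cell (4,4)='T' (+2 fires, +2 burnt)
Step 3: cell (4,4)='T' (+3 fires, +2 burnt)
Step 4: cell (4,4)='T' (+5 fires, +3 burnt)
Step 5: cell (4,4)='T' (+6 fires, +5 burnt)
Step 6: cell (4,4)='T' (+5 fires, +6 burnt)
Step 7: cell (4,4)='F' (+3 fires, +5 burnt)
  -> target ignites at step 7
Step 8: cell (4,4)='.' (+1 fires, +3 burnt)
Step 9: cell (4,4)='.' (+0 fires, +1 burnt)
  fire out at step 9

7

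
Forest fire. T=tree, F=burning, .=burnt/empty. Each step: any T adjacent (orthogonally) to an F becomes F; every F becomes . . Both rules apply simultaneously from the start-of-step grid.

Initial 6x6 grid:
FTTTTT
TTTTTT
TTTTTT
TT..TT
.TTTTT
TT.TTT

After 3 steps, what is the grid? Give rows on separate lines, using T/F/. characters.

Step 1: 2 trees catch fire, 1 burn out
  .FTTTT
  FTTTTT
  TTTTTT
  TT..TT
  .TTTTT
  TT.TTT
Step 2: 3 trees catch fire, 2 burn out
  ..FTTT
  .FTTTT
  FTTTTT
  TT..TT
  .TTTTT
  TT.TTT
Step 3: 4 trees catch fire, 3 burn out
  ...FTT
  ..FTTT
  .FTTTT
  FT..TT
  .TTTTT
  TT.TTT

...FTT
..FTTT
.FTTTT
FT..TT
.TTTTT
TT.TTT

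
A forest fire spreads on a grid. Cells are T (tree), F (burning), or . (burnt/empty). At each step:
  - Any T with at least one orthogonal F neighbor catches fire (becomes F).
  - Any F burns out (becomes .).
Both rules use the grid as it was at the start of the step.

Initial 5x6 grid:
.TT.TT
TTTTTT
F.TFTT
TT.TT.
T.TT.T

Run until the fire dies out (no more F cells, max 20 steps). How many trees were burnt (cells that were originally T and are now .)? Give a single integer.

Step 1: +6 fires, +2 burnt (F count now 6)
Step 2: +8 fires, +6 burnt (F count now 8)
Step 3: +5 fires, +8 burnt (F count now 5)
Step 4: +1 fires, +5 burnt (F count now 1)
Step 5: +0 fires, +1 burnt (F count now 0)
Fire out after step 5
Initially T: 21, now '.': 29
Total burnt (originally-T cells now '.'): 20

Answer: 20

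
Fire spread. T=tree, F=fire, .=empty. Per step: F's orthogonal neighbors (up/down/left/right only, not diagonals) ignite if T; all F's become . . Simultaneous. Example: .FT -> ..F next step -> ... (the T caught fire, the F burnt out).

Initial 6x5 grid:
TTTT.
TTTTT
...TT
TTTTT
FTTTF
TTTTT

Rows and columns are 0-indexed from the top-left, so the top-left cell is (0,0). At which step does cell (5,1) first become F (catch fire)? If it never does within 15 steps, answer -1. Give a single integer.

Step 1: cell (5,1)='T' (+6 fires, +2 burnt)
Step 2: cell (5,1)='F' (+6 fires, +6 burnt)
  -> target ignites at step 2
Step 3: cell (5,1)='.' (+4 fires, +6 burnt)
Step 4: cell (5,1)='.' (+1 fires, +4 burnt)
Step 5: cell (5,1)='.' (+2 fires, +1 burnt)
Step 6: cell (5,1)='.' (+2 fires, +2 burnt)
Step 7: cell (5,1)='.' (+2 fires, +2 burnt)
Step 8: cell (5,1)='.' (+1 fires, +2 burnt)
Step 9: cell (5,1)='.' (+0 fires, +1 burnt)
  fire out at step 9

2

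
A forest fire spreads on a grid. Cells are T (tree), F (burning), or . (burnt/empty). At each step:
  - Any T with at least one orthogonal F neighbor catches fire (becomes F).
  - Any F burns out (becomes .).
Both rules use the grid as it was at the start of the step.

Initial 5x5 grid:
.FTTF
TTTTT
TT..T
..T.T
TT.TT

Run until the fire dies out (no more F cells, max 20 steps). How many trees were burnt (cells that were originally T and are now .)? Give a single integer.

Step 1: +4 fires, +2 burnt (F count now 4)
Step 2: +5 fires, +4 burnt (F count now 5)
Step 3: +2 fires, +5 burnt (F count now 2)
Step 4: +1 fires, +2 burnt (F count now 1)
Step 5: +1 fires, +1 burnt (F count now 1)
Step 6: +0 fires, +1 burnt (F count now 0)
Fire out after step 6
Initially T: 16, now '.': 22
Total burnt (originally-T cells now '.'): 13

Answer: 13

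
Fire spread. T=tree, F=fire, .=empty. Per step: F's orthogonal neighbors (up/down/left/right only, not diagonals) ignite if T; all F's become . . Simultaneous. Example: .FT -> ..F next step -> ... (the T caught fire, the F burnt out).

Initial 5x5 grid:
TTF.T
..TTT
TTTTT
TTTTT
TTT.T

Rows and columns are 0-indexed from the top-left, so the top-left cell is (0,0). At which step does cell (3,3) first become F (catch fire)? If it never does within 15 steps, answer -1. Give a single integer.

Step 1: cell (3,3)='T' (+2 fires, +1 burnt)
Step 2: cell (3,3)='T' (+3 fires, +2 burnt)
Step 3: cell (3,3)='T' (+4 fires, +3 burnt)
Step 4: cell (3,3)='F' (+6 fires, +4 burnt)
  -> target ignites at step 4
Step 5: cell (3,3)='.' (+3 fires, +6 burnt)
Step 6: cell (3,3)='.' (+2 fires, +3 burnt)
Step 7: cell (3,3)='.' (+0 fires, +2 burnt)
  fire out at step 7

4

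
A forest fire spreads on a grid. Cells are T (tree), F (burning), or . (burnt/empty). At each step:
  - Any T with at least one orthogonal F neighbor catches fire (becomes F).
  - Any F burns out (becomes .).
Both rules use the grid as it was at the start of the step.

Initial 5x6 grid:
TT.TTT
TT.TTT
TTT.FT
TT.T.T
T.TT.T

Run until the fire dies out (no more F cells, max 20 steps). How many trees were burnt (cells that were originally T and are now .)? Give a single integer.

Step 1: +2 fires, +1 burnt (F count now 2)
Step 2: +4 fires, +2 burnt (F count now 4)
Step 3: +3 fires, +4 burnt (F count now 3)
Step 4: +0 fires, +3 burnt (F count now 0)
Fire out after step 4
Initially T: 22, now '.': 17
Total burnt (originally-T cells now '.'): 9

Answer: 9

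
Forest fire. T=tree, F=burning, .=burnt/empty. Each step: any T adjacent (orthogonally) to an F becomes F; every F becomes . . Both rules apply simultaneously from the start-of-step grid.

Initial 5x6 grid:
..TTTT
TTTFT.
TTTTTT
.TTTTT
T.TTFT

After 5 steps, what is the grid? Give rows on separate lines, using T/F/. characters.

Step 1: 7 trees catch fire, 2 burn out
  ..TFTT
  TTF.F.
  TTTFTT
  .TTTFT
  T.TF.F
Step 2: 8 trees catch fire, 7 burn out
  ..F.FT
  TF....
  TTF.FT
  .TTF.F
  T.F...
Step 3: 5 trees catch fire, 8 burn out
  .....F
  F.....
  TF...F
  .TF...
  T.....
Step 4: 2 trees catch fire, 5 burn out
  ......
  ......
  F.....
  .F....
  T.....
Step 5: 0 trees catch fire, 2 burn out
  ......
  ......
  ......
  ......
  T.....

......
......
......
......
T.....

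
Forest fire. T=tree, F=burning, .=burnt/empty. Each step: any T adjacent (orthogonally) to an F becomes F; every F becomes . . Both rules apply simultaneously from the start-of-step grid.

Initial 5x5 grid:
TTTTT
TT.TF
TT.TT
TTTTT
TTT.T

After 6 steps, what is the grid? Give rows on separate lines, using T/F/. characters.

Step 1: 3 trees catch fire, 1 burn out
  TTTTF
  TT.F.
  TT.TF
  TTTTT
  TTT.T
Step 2: 3 trees catch fire, 3 burn out
  TTTF.
  TT...
  TT.F.
  TTTTF
  TTT.T
Step 3: 3 trees catch fire, 3 burn out
  TTF..
  TT...
  TT...
  TTTF.
  TTT.F
Step 4: 2 trees catch fire, 3 burn out
  TF...
  TT...
  TT...
  TTF..
  TTT..
Step 5: 4 trees catch fire, 2 burn out
  F....
  TF...
  TT...
  TF...
  TTF..
Step 6: 4 trees catch fire, 4 burn out
  .....
  F....
  TF...
  F....
  TF...

.....
F....
TF...
F....
TF...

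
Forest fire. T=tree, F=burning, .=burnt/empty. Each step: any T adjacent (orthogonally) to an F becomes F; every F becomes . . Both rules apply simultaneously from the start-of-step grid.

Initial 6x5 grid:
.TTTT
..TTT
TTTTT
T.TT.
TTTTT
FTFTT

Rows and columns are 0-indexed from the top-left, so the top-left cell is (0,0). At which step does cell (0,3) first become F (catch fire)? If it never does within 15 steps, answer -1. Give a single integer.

Step 1: cell (0,3)='T' (+4 fires, +2 burnt)
Step 2: cell (0,3)='T' (+5 fires, +4 burnt)
Step 3: cell (0,3)='T' (+4 fires, +5 burnt)
Step 4: cell (0,3)='T' (+3 fires, +4 burnt)
Step 5: cell (0,3)='T' (+3 fires, +3 burnt)
Step 6: cell (0,3)='F' (+3 fires, +3 burnt)
  -> target ignites at step 6
Step 7: cell (0,3)='.' (+1 fires, +3 burnt)
Step 8: cell (0,3)='.' (+0 fires, +1 burnt)
  fire out at step 8

6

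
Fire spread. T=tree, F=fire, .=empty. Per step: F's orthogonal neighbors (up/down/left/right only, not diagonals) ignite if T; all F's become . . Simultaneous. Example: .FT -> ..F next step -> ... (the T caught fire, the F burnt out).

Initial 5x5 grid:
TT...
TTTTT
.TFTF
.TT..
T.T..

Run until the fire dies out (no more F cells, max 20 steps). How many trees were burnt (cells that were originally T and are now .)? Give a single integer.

Step 1: +5 fires, +2 burnt (F count now 5)
Step 2: +4 fires, +5 burnt (F count now 4)
Step 3: +2 fires, +4 burnt (F count now 2)
Step 4: +1 fires, +2 burnt (F count now 1)
Step 5: +0 fires, +1 burnt (F count now 0)
Fire out after step 5
Initially T: 13, now '.': 24
Total burnt (originally-T cells now '.'): 12

Answer: 12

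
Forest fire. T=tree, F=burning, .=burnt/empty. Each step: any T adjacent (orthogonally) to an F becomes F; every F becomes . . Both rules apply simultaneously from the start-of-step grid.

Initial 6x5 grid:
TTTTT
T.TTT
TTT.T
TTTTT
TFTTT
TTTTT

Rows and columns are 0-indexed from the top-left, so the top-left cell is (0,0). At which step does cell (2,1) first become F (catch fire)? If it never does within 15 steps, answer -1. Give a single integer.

Step 1: cell (2,1)='T' (+4 fires, +1 burnt)
Step 2: cell (2,1)='F' (+6 fires, +4 burnt)
  -> target ignites at step 2
Step 3: cell (2,1)='.' (+5 fires, +6 burnt)
Step 4: cell (2,1)='.' (+4 fires, +5 burnt)
Step 5: cell (2,1)='.' (+4 fires, +4 burnt)
Step 6: cell (2,1)='.' (+3 fires, +4 burnt)
Step 7: cell (2,1)='.' (+1 fires, +3 burnt)
Step 8: cell (2,1)='.' (+0 fires, +1 burnt)
  fire out at step 8

2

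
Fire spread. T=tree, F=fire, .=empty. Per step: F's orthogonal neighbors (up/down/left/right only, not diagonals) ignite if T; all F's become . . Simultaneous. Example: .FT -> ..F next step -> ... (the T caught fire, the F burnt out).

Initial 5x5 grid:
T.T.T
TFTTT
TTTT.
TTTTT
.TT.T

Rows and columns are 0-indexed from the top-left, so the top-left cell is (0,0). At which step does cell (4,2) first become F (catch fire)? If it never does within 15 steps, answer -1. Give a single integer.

Step 1: cell (4,2)='T' (+3 fires, +1 burnt)
Step 2: cell (4,2)='T' (+6 fires, +3 burnt)
Step 3: cell (4,2)='T' (+5 fires, +6 burnt)
Step 4: cell (4,2)='F' (+3 fires, +5 burnt)
  -> target ignites at step 4
Step 5: cell (4,2)='.' (+1 fires, +3 burnt)
Step 6: cell (4,2)='.' (+1 fires, +1 burnt)
Step 7: cell (4,2)='.' (+0 fires, +1 burnt)
  fire out at step 7

4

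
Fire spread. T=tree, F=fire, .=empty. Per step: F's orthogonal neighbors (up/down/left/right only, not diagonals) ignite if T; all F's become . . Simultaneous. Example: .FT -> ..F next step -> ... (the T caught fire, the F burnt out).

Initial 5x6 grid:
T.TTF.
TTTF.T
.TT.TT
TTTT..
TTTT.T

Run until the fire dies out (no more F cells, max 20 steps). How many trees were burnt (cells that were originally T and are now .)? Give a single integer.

Step 1: +2 fires, +2 burnt (F count now 2)
Step 2: +3 fires, +2 burnt (F count now 3)
Step 3: +3 fires, +3 burnt (F count now 3)
Step 4: +4 fires, +3 burnt (F count now 4)
Step 5: +3 fires, +4 burnt (F count now 3)
Step 6: +1 fires, +3 burnt (F count now 1)
Step 7: +0 fires, +1 burnt (F count now 0)
Fire out after step 7
Initially T: 20, now '.': 26
Total burnt (originally-T cells now '.'): 16

Answer: 16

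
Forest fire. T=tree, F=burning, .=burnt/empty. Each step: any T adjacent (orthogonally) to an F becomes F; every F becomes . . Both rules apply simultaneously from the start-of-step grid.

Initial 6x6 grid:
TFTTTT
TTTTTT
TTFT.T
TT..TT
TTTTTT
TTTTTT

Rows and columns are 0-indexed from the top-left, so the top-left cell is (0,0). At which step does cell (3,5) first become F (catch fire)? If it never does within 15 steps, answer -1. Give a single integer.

Step 1: cell (3,5)='T' (+6 fires, +2 burnt)
Step 2: cell (3,5)='T' (+5 fires, +6 burnt)
Step 3: cell (3,5)='T' (+4 fires, +5 burnt)
Step 4: cell (3,5)='T' (+5 fires, +4 burnt)
Step 5: cell (3,5)='T' (+4 fires, +5 burnt)
Step 6: cell (3,5)='F' (+3 fires, +4 burnt)
  -> target ignites at step 6
Step 7: cell (3,5)='.' (+3 fires, +3 burnt)
Step 8: cell (3,5)='.' (+1 fires, +3 burnt)
Step 9: cell (3,5)='.' (+0 fires, +1 burnt)
  fire out at step 9

6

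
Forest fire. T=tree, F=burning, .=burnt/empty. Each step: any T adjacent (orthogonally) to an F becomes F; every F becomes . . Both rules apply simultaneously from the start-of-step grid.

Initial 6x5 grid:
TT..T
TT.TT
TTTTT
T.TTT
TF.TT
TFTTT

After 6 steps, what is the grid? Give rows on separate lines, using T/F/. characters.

Step 1: 3 trees catch fire, 2 burn out
  TT..T
  TT.TT
  TTTTT
  T.TTT
  F..TT
  F.FTT
Step 2: 2 trees catch fire, 3 burn out
  TT..T
  TT.TT
  TTTTT
  F.TTT
  ...TT
  ...FT
Step 3: 3 trees catch fire, 2 burn out
  TT..T
  TT.TT
  FTTTT
  ..TTT
  ...FT
  ....F
Step 4: 4 trees catch fire, 3 burn out
  TT..T
  FT.TT
  .FTTT
  ..TFT
  ....F
  .....
Step 5: 6 trees catch fire, 4 burn out
  FT..T
  .F.TT
  ..FFT
  ..F.F
  .....
  .....
Step 6: 3 trees catch fire, 6 burn out
  .F..T
  ...FT
  ....F
  .....
  .....
  .....

.F..T
...FT
....F
.....
.....
.....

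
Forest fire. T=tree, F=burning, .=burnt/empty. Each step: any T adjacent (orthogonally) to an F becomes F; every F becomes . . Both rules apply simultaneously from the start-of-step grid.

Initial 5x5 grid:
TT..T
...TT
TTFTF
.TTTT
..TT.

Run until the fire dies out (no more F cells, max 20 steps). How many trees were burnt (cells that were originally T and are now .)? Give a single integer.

Step 1: +5 fires, +2 burnt (F count now 5)
Step 2: +6 fires, +5 burnt (F count now 6)
Step 3: +1 fires, +6 burnt (F count now 1)
Step 4: +0 fires, +1 burnt (F count now 0)
Fire out after step 4
Initially T: 14, now '.': 23
Total burnt (originally-T cells now '.'): 12

Answer: 12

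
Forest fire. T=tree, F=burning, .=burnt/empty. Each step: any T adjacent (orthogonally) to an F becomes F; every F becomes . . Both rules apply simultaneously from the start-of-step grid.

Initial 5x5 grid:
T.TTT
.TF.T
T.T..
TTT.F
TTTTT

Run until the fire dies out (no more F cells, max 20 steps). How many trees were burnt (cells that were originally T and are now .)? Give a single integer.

Answer: 15

Derivation:
Step 1: +4 fires, +2 burnt (F count now 4)
Step 2: +3 fires, +4 burnt (F count now 3)
Step 3: +3 fires, +3 burnt (F count now 3)
Step 4: +3 fires, +3 burnt (F count now 3)
Step 5: +2 fires, +3 burnt (F count now 2)
Step 6: +0 fires, +2 burnt (F count now 0)
Fire out after step 6
Initially T: 16, now '.': 24
Total burnt (originally-T cells now '.'): 15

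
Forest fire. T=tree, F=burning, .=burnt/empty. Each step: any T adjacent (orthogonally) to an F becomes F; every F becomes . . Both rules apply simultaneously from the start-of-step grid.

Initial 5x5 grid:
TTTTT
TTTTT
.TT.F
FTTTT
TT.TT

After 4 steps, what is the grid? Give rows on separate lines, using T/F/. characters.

Step 1: 4 trees catch fire, 2 burn out
  TTTTT
  TTTTF
  .TT..
  .FTTF
  FT.TT
Step 2: 7 trees catch fire, 4 burn out
  TTTTF
  TTTF.
  .FT..
  ..FF.
  .F.TF
Step 3: 5 trees catch fire, 7 burn out
  TTTF.
  TFF..
  ..F..
  .....
  ...F.
Step 4: 3 trees catch fire, 5 burn out
  TFF..
  F....
  .....
  .....
  .....

TFF..
F....
.....
.....
.....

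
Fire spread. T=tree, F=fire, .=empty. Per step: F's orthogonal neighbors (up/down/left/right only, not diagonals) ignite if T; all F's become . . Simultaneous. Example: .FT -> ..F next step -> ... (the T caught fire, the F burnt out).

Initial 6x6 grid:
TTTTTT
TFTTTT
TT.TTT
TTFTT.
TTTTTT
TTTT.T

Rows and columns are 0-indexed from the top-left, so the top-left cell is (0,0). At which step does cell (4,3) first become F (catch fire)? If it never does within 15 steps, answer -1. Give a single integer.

Step 1: cell (4,3)='T' (+7 fires, +2 burnt)
Step 2: cell (4,3)='F' (+10 fires, +7 burnt)
  -> target ignites at step 2
Step 3: cell (4,3)='.' (+7 fires, +10 burnt)
Step 4: cell (4,3)='.' (+5 fires, +7 burnt)
Step 5: cell (4,3)='.' (+2 fires, +5 burnt)
Step 6: cell (4,3)='.' (+0 fires, +2 burnt)
  fire out at step 6

2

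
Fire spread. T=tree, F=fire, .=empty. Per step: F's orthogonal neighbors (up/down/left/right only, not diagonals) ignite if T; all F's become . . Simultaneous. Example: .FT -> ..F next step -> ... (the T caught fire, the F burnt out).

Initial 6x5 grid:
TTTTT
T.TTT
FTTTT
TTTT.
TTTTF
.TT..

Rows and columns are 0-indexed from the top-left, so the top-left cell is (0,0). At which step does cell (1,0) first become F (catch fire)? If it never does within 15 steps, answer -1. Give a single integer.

Step 1: cell (1,0)='F' (+4 fires, +2 burnt)
  -> target ignites at step 1
Step 2: cell (1,0)='.' (+6 fires, +4 burnt)
Step 3: cell (1,0)='.' (+6 fires, +6 burnt)
Step 4: cell (1,0)='.' (+4 fires, +6 burnt)
Step 5: cell (1,0)='.' (+2 fires, +4 burnt)
Step 6: cell (1,0)='.' (+1 fires, +2 burnt)
Step 7: cell (1,0)='.' (+0 fires, +1 burnt)
  fire out at step 7

1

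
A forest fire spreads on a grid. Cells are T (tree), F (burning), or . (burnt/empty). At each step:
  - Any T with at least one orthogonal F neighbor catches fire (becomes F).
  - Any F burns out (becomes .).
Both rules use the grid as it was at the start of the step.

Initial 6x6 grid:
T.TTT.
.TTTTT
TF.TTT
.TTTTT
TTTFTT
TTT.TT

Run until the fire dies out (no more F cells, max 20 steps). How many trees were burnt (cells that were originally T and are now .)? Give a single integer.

Answer: 27

Derivation:
Step 1: +6 fires, +2 burnt (F count now 6)
Step 2: +8 fires, +6 burnt (F count now 8)
Step 3: +7 fires, +8 burnt (F count now 7)
Step 4: +4 fires, +7 burnt (F count now 4)
Step 5: +2 fires, +4 burnt (F count now 2)
Step 6: +0 fires, +2 burnt (F count now 0)
Fire out after step 6
Initially T: 28, now '.': 35
Total burnt (originally-T cells now '.'): 27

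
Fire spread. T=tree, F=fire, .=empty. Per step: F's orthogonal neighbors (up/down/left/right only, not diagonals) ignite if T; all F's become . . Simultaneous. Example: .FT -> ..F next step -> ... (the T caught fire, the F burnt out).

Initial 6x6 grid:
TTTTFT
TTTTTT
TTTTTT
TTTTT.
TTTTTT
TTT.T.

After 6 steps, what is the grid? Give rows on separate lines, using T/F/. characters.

Step 1: 3 trees catch fire, 1 burn out
  TTTF.F
  TTTTFT
  TTTTTT
  TTTTT.
  TTTTTT
  TTT.T.
Step 2: 4 trees catch fire, 3 burn out
  TTF...
  TTTF.F
  TTTTFT
  TTTTT.
  TTTTTT
  TTT.T.
Step 3: 5 trees catch fire, 4 burn out
  TF....
  TTF...
  TTTF.F
  TTTTF.
  TTTTTT
  TTT.T.
Step 4: 5 trees catch fire, 5 burn out
  F.....
  TF....
  TTF...
  TTTF..
  TTTTFT
  TTT.T.
Step 5: 6 trees catch fire, 5 burn out
  ......
  F.....
  TF....
  TTF...
  TTTF.F
  TTT.F.
Step 6: 3 trees catch fire, 6 burn out
  ......
  ......
  F.....
  TF....
  TTF...
  TTT...

......
......
F.....
TF....
TTF...
TTT...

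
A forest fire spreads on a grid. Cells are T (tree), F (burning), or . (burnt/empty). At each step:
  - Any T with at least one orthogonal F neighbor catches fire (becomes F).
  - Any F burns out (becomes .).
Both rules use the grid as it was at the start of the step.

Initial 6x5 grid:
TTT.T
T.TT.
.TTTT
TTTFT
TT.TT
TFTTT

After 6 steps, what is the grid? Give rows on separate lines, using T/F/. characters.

Step 1: 7 trees catch fire, 2 burn out
  TTT.T
  T.TT.
  .TTFT
  TTF.F
  TF.FT
  F.FTT
Step 2: 7 trees catch fire, 7 burn out
  TTT.T
  T.TF.
  .TF.F
  TF...
  F...F
  ...FT
Step 3: 4 trees catch fire, 7 burn out
  TTT.T
  T.F..
  .F...
  F....
  .....
  ....F
Step 4: 1 trees catch fire, 4 burn out
  TTF.T
  T....
  .....
  .....
  .....
  .....
Step 5: 1 trees catch fire, 1 burn out
  TF..T
  T....
  .....
  .....
  .....
  .....
Step 6: 1 trees catch fire, 1 burn out
  F...T
  T....
  .....
  .....
  .....
  .....

F...T
T....
.....
.....
.....
.....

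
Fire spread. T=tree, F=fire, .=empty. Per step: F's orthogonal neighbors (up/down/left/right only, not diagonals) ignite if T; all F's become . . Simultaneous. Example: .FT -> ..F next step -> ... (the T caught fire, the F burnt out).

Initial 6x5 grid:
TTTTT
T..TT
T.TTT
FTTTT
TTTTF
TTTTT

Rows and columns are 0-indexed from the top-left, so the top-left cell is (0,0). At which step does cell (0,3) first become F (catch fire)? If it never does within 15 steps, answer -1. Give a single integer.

Step 1: cell (0,3)='T' (+6 fires, +2 burnt)
Step 2: cell (0,3)='T' (+8 fires, +6 burnt)
Step 3: cell (0,3)='T' (+6 fires, +8 burnt)
Step 4: cell (0,3)='T' (+3 fires, +6 burnt)
Step 5: cell (0,3)='F' (+2 fires, +3 burnt)
  -> target ignites at step 5
Step 6: cell (0,3)='.' (+0 fires, +2 burnt)
  fire out at step 6

5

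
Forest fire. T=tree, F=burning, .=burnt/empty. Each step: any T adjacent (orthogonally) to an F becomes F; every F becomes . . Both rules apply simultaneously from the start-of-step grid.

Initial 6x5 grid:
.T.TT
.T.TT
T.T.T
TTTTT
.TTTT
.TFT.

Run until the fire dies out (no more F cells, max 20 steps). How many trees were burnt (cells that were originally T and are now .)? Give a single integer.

Step 1: +3 fires, +1 burnt (F count now 3)
Step 2: +3 fires, +3 burnt (F count now 3)
Step 3: +4 fires, +3 burnt (F count now 4)
Step 4: +2 fires, +4 burnt (F count now 2)
Step 5: +2 fires, +2 burnt (F count now 2)
Step 6: +1 fires, +2 burnt (F count now 1)
Step 7: +2 fires, +1 burnt (F count now 2)
Step 8: +1 fires, +2 burnt (F count now 1)
Step 9: +0 fires, +1 burnt (F count now 0)
Fire out after step 9
Initially T: 20, now '.': 28
Total burnt (originally-T cells now '.'): 18

Answer: 18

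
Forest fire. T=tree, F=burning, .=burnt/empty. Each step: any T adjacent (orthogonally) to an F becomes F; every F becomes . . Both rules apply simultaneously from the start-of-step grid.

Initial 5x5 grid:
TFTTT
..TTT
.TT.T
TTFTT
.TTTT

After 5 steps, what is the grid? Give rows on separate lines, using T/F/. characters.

Step 1: 6 trees catch fire, 2 burn out
  F.FTT
  ..TTT
  .TF.T
  TF.FT
  .TFTT
Step 2: 7 trees catch fire, 6 burn out
  ...FT
  ..FTT
  .F..T
  F...F
  .F.FT
Step 3: 4 trees catch fire, 7 burn out
  ....F
  ...FT
  ....F
  .....
  ....F
Step 4: 1 trees catch fire, 4 burn out
  .....
  ....F
  .....
  .....
  .....
Step 5: 0 trees catch fire, 1 burn out
  .....
  .....
  .....
  .....
  .....

.....
.....
.....
.....
.....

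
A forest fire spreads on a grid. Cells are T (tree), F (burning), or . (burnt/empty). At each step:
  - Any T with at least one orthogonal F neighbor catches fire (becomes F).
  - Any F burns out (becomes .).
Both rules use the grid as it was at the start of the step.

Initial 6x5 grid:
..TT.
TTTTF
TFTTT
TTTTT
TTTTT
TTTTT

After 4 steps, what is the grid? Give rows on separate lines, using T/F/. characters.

Step 1: 6 trees catch fire, 2 burn out
  ..TT.
  TFTF.
  F.FTF
  TFTTT
  TTTTT
  TTTTT
Step 2: 8 trees catch fire, 6 burn out
  ..TF.
  F.F..
  ...F.
  F.FTF
  TFTTT
  TTTTT
Step 3: 6 trees catch fire, 8 burn out
  ..F..
  .....
  .....
  ...F.
  F.FTF
  TFTTT
Step 4: 4 trees catch fire, 6 burn out
  .....
  .....
  .....
  .....
  ...F.
  F.FTF

.....
.....
.....
.....
...F.
F.FTF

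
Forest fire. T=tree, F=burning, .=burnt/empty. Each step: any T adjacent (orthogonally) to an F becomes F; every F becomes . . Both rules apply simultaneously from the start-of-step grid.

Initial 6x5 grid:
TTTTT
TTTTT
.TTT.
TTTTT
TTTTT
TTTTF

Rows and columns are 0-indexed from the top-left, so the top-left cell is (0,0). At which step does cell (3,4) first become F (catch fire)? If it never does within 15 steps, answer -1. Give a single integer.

Step 1: cell (3,4)='T' (+2 fires, +1 burnt)
Step 2: cell (3,4)='F' (+3 fires, +2 burnt)
  -> target ignites at step 2
Step 3: cell (3,4)='.' (+3 fires, +3 burnt)
Step 4: cell (3,4)='.' (+4 fires, +3 burnt)
Step 5: cell (3,4)='.' (+4 fires, +4 burnt)
Step 6: cell (3,4)='.' (+5 fires, +4 burnt)
Step 7: cell (3,4)='.' (+3 fires, +5 burnt)
Step 8: cell (3,4)='.' (+2 fires, +3 burnt)
Step 9: cell (3,4)='.' (+1 fires, +2 burnt)
Step 10: cell (3,4)='.' (+0 fires, +1 burnt)
  fire out at step 10

2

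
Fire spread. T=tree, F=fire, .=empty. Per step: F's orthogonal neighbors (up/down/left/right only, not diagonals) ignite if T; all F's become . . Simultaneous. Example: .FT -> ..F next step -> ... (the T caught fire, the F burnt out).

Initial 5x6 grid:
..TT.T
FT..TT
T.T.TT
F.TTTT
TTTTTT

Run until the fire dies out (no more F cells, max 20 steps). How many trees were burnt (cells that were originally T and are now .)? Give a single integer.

Step 1: +3 fires, +2 burnt (F count now 3)
Step 2: +1 fires, +3 burnt (F count now 1)
Step 3: +1 fires, +1 burnt (F count now 1)
Step 4: +2 fires, +1 burnt (F count now 2)
Step 5: +3 fires, +2 burnt (F count now 3)
Step 6: +2 fires, +3 burnt (F count now 2)
Step 7: +2 fires, +2 burnt (F count now 2)
Step 8: +2 fires, +2 burnt (F count now 2)
Step 9: +1 fires, +2 burnt (F count now 1)
Step 10: +1 fires, +1 burnt (F count now 1)
Step 11: +0 fires, +1 burnt (F count now 0)
Fire out after step 11
Initially T: 20, now '.': 28
Total burnt (originally-T cells now '.'): 18

Answer: 18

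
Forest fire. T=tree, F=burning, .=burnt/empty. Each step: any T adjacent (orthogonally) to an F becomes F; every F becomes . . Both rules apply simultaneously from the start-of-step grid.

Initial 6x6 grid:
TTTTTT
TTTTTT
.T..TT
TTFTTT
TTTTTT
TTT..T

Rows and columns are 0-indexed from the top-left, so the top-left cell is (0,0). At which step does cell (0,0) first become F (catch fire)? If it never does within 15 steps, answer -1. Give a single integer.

Step 1: cell (0,0)='T' (+3 fires, +1 burnt)
Step 2: cell (0,0)='T' (+6 fires, +3 burnt)
Step 3: cell (0,0)='T' (+6 fires, +6 burnt)
Step 4: cell (0,0)='T' (+7 fires, +6 burnt)
Step 5: cell (0,0)='F' (+6 fires, +7 burnt)
  -> target ignites at step 5
Step 6: cell (0,0)='.' (+2 fires, +6 burnt)
Step 7: cell (0,0)='.' (+0 fires, +2 burnt)
  fire out at step 7

5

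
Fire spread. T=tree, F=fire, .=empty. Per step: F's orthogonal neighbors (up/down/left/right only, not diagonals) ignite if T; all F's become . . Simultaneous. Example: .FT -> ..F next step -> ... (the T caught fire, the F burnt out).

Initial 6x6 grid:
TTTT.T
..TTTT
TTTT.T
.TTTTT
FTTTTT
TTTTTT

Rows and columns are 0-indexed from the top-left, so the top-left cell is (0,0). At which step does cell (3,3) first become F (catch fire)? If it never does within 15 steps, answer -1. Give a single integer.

Step 1: cell (3,3)='T' (+2 fires, +1 burnt)
Step 2: cell (3,3)='T' (+3 fires, +2 burnt)
Step 3: cell (3,3)='T' (+4 fires, +3 burnt)
Step 4: cell (3,3)='F' (+5 fires, +4 burnt)
  -> target ignites at step 4
Step 5: cell (3,3)='.' (+5 fires, +5 burnt)
Step 6: cell (3,3)='.' (+4 fires, +5 burnt)
Step 7: cell (3,3)='.' (+4 fires, +4 burnt)
Step 8: cell (3,3)='.' (+2 fires, +4 burnt)
Step 9: cell (3,3)='.' (+1 fires, +2 burnt)
Step 10: cell (3,3)='.' (+0 fires, +1 burnt)
  fire out at step 10

4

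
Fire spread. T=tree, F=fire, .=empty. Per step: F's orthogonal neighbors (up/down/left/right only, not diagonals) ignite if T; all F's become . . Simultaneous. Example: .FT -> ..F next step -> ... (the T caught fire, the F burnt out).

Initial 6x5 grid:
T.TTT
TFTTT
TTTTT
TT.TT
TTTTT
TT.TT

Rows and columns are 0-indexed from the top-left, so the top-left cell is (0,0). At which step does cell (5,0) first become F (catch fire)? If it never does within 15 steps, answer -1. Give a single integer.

Step 1: cell (5,0)='T' (+3 fires, +1 burnt)
Step 2: cell (5,0)='T' (+6 fires, +3 burnt)
Step 3: cell (5,0)='T' (+5 fires, +6 burnt)
Step 4: cell (5,0)='T' (+6 fires, +5 burnt)
Step 5: cell (5,0)='F' (+3 fires, +6 burnt)
  -> target ignites at step 5
Step 6: cell (5,0)='.' (+2 fires, +3 burnt)
Step 7: cell (5,0)='.' (+1 fires, +2 burnt)
Step 8: cell (5,0)='.' (+0 fires, +1 burnt)
  fire out at step 8

5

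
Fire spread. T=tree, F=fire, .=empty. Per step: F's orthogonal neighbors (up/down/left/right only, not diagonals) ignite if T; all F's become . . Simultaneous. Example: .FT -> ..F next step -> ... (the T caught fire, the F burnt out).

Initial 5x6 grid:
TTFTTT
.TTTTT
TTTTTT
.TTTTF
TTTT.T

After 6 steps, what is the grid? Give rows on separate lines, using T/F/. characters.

Step 1: 6 trees catch fire, 2 burn out
  TF.FTT
  .TFTTT
  TTTTTF
  .TTTF.
  TTTT.F
Step 2: 8 trees catch fire, 6 burn out
  F...FT
  .F.FTF
  TTFTF.
  .TTF..
  TTTT..
Step 3: 6 trees catch fire, 8 burn out
  .....F
  ....F.
  TF.F..
  .TF...
  TTTF..
Step 4: 3 trees catch fire, 6 burn out
  ......
  ......
  F.....
  .F....
  TTF...
Step 5: 1 trees catch fire, 3 burn out
  ......
  ......
  ......
  ......
  TF....
Step 6: 1 trees catch fire, 1 burn out
  ......
  ......
  ......
  ......
  F.....

......
......
......
......
F.....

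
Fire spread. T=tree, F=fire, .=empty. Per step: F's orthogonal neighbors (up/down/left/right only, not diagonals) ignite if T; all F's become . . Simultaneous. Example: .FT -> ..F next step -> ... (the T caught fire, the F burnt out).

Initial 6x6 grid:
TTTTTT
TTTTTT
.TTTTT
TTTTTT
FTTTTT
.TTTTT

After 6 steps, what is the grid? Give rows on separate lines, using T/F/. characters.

Step 1: 2 trees catch fire, 1 burn out
  TTTTTT
  TTTTTT
  .TTTTT
  FTTTTT
  .FTTTT
  .TTTTT
Step 2: 3 trees catch fire, 2 burn out
  TTTTTT
  TTTTTT
  .TTTTT
  .FTTTT
  ..FTTT
  .FTTTT
Step 3: 4 trees catch fire, 3 burn out
  TTTTTT
  TTTTTT
  .FTTTT
  ..FTTT
  ...FTT
  ..FTTT
Step 4: 5 trees catch fire, 4 burn out
  TTTTTT
  TFTTTT
  ..FTTT
  ...FTT
  ....FT
  ...FTT
Step 5: 7 trees catch fire, 5 burn out
  TFTTTT
  F.FTTT
  ...FTT
  ....FT
  .....F
  ....FT
Step 6: 6 trees catch fire, 7 burn out
  F.FTTT
  ...FTT
  ....FT
  .....F
  ......
  .....F

F.FTTT
...FTT
....FT
.....F
......
.....F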